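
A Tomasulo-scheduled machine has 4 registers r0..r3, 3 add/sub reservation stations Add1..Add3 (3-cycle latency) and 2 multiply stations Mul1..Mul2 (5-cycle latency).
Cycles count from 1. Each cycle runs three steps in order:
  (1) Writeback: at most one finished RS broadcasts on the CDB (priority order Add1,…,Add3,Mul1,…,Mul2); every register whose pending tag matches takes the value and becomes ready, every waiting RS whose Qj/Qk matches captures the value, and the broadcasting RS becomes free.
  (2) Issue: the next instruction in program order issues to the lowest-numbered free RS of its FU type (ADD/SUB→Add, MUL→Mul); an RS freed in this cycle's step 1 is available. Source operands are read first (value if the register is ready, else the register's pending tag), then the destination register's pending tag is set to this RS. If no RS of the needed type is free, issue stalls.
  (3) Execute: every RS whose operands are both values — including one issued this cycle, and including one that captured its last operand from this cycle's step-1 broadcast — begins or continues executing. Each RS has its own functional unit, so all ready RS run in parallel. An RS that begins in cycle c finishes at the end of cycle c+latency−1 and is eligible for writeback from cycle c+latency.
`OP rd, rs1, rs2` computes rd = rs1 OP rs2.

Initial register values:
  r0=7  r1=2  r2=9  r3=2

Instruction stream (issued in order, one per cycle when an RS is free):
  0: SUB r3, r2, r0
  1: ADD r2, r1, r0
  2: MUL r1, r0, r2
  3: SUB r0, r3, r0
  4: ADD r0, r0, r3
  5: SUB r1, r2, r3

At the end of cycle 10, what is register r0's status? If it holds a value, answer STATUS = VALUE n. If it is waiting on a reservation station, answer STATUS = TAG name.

c1: issue SUB r3<-Add1 | r0:7,r1:2,r2:9,r3:Add1
c2: issue ADD r2<-Add2 | r0:7,r1:2,r2:Add2,r3:Add1
c3: issue MUL r1<-Mul1 | r0:7,r1:Mul1,r2:Add2,r3:Add1
c4: CDB Add1=2; issue SUB r0<-Add1 | r0:Add1,r1:Mul1,r2:Add2,r3:2
c5: CDB Add2=9; issue ADD r0<-Add2 | r0:Add2,r1:Mul1,r2:9,r3:2
c6: issue SUB r1<-Add3 | r0:Add2,r1:Add3,r2:9,r3:2
c7: CDB Add1=-5 | r0:Add2,r1:Add3,r2:9,r3:2
c8: - | r0:Add2,r1:Add3,r2:9,r3:2
c9: CDB Add3=7 | r0:Add2,r1:7,r2:9,r3:2
c10: CDB Add2=-3 | r0:-3,r1:7,r2:9,r3:2

STATUS = VALUE -3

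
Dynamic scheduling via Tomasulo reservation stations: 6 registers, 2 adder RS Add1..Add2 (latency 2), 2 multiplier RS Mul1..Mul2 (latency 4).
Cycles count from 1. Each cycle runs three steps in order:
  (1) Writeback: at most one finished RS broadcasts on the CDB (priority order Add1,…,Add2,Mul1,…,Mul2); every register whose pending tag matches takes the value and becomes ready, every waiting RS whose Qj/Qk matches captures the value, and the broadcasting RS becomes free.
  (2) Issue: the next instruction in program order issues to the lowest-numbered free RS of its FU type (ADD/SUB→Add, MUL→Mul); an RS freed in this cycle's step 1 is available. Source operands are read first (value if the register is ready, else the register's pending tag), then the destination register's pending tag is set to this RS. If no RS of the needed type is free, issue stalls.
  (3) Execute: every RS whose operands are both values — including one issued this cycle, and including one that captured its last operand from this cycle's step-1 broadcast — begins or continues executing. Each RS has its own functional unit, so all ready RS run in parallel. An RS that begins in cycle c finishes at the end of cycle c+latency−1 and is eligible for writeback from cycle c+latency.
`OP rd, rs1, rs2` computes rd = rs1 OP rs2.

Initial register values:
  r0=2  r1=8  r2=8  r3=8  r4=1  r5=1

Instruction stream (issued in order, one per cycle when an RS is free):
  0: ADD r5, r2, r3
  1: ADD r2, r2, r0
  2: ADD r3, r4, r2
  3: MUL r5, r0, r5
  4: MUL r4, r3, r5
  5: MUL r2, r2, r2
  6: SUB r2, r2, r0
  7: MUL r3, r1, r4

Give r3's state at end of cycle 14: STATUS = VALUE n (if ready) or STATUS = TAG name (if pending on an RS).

STATUS = TAG Mul1

c1: issue ADD r5<-Add1 | r0:2,r1:8,r2:8,r3:8,r4:1,r5:Add1
c2: issue ADD r2<-Add2 | r0:2,r1:8,r2:Add2,r3:8,r4:1,r5:Add1
c3: CDB Add1=16; issue ADD r3<-Add1 | r0:2,r1:8,r2:Add2,r3:Add1,r4:1,r5:16
c4: CDB Add2=10; issue MUL r5<-Mul1 | r0:2,r1:8,r2:10,r3:Add1,r4:1,r5:Mul1
c5: issue MUL r4<-Mul2 | r0:2,r1:8,r2:10,r3:Add1,r4:Mul2,r5:Mul1
c6: CDB Add1=11; stall | r0:2,r1:8,r2:10,r3:11,r4:Mul2,r5:Mul1
c7: stall | r0:2,r1:8,r2:10,r3:11,r4:Mul2,r5:Mul1
c8: CDB Mul1=32; issue MUL r2<-Mul1 | r0:2,r1:8,r2:Mul1,r3:11,r4:Mul2,r5:32
c9: issue SUB r2<-Add1 | r0:2,r1:8,r2:Add1,r3:11,r4:Mul2,r5:32
c10: stall | r0:2,r1:8,r2:Add1,r3:11,r4:Mul2,r5:32
c11: stall | r0:2,r1:8,r2:Add1,r3:11,r4:Mul2,r5:32
c12: CDB Mul1=100; issue MUL r3<-Mul1 | r0:2,r1:8,r2:Add1,r3:Mul1,r4:Mul2,r5:32
c13: CDB Mul2=352 | r0:2,r1:8,r2:Add1,r3:Mul1,r4:352,r5:32
c14: CDB Add1=98 | r0:2,r1:8,r2:98,r3:Mul1,r4:352,r5:32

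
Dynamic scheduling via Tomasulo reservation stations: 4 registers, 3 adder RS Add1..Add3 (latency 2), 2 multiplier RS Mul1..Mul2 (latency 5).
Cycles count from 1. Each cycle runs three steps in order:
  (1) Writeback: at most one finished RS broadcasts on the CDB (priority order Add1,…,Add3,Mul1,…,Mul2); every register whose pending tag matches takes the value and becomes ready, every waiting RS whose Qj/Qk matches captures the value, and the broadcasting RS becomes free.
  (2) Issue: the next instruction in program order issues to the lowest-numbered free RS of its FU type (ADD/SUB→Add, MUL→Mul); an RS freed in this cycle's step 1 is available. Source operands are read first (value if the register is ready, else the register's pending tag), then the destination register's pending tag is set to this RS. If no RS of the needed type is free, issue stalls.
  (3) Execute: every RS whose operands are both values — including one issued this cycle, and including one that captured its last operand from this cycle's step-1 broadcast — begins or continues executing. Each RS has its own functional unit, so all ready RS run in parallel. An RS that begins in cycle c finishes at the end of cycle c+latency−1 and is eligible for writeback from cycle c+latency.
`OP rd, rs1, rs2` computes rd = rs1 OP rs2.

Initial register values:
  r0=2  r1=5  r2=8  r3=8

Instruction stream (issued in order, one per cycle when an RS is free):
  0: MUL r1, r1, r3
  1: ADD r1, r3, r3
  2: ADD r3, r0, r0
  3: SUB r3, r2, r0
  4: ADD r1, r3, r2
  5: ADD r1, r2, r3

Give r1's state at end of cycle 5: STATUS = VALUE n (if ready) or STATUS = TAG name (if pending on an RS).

STATUS = TAG Add2

  c1: issue MUL r1<-Mul1  regs: r0:2,r1:Mul1,r2:8,r3:8
  c2: issue ADD r1<-Add1  regs: r0:2,r1:Add1,r2:8,r3:8
  c3: issue ADD r3<-Add2  regs: r0:2,r1:Add1,r2:8,r3:Add2
  c4: CDB Add1=16; issue SUB r3<-Add1  regs: r0:2,r1:16,r2:8,r3:Add1
  c5: CDB Add2=4; issue ADD r1<-Add2  regs: r0:2,r1:Add2,r2:8,r3:Add1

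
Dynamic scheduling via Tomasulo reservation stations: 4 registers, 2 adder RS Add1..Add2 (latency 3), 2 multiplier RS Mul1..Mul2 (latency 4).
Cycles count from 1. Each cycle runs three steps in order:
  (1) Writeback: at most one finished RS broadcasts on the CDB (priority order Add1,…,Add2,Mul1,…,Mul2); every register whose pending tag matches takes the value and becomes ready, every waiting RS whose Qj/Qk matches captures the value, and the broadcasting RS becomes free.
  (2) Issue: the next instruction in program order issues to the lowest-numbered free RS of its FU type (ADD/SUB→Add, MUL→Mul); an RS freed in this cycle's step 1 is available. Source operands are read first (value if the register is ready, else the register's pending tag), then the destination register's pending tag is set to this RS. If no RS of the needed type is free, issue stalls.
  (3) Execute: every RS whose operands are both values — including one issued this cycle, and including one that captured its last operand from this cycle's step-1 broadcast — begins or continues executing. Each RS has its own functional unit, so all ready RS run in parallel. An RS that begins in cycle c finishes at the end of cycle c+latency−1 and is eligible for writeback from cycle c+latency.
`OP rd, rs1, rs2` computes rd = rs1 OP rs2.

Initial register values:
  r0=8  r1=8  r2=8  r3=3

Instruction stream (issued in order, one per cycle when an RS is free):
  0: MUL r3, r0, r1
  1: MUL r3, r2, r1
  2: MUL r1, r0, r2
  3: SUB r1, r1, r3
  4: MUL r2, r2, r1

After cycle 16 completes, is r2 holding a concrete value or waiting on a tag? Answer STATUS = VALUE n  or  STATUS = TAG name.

STATUS = VALUE 0

  c1: issue MUL r3<-Mul1  regs: r0:8,r1:8,r2:8,r3:Mul1
  c2: issue MUL r3<-Mul2  regs: r0:8,r1:8,r2:8,r3:Mul2
  c3: stall  regs: r0:8,r1:8,r2:8,r3:Mul2
  c4: stall  regs: r0:8,r1:8,r2:8,r3:Mul2
  c5: CDB Mul1=64; issue MUL r1<-Mul1  regs: r0:8,r1:Mul1,r2:8,r3:Mul2
  c6: CDB Mul2=64; issue SUB r1<-Add1  regs: r0:8,r1:Add1,r2:8,r3:64
  c7: issue MUL r2<-Mul2  regs: r0:8,r1:Add1,r2:Mul2,r3:64
  c8: -  regs: r0:8,r1:Add1,r2:Mul2,r3:64
  c9: CDB Mul1=64  regs: r0:8,r1:Add1,r2:Mul2,r3:64
  c10: -  regs: r0:8,r1:Add1,r2:Mul2,r3:64
  c11: -  regs: r0:8,r1:Add1,r2:Mul2,r3:64
  c12: CDB Add1=0  regs: r0:8,r1:0,r2:Mul2,r3:64
  c13: -  regs: r0:8,r1:0,r2:Mul2,r3:64
  c14: -  regs: r0:8,r1:0,r2:Mul2,r3:64
  c15: -  regs: r0:8,r1:0,r2:Mul2,r3:64
  c16: CDB Mul2=0  regs: r0:8,r1:0,r2:0,r3:64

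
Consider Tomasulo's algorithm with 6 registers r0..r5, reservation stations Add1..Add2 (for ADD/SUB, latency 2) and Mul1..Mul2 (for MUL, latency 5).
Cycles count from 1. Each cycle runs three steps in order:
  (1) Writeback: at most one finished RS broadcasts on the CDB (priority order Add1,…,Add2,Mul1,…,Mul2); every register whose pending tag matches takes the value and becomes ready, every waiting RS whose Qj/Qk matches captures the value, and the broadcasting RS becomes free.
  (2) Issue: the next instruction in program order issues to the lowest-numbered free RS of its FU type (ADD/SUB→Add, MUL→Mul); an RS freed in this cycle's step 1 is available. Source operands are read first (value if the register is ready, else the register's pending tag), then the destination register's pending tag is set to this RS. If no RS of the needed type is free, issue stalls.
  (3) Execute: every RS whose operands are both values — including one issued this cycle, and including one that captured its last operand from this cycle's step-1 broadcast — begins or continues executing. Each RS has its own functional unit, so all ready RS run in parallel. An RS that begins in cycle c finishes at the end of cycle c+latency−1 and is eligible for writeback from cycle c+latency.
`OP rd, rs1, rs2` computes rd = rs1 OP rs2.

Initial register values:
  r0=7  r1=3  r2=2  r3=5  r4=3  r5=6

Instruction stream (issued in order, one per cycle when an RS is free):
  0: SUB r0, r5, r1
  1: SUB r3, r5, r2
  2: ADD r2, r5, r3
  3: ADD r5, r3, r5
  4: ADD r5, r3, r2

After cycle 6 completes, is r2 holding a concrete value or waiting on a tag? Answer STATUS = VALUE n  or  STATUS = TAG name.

c1: issue SUB r0<-Add1 | r0:Add1,r1:3,r2:2,r3:5,r4:3,r5:6
c2: issue SUB r3<-Add2 | r0:Add1,r1:3,r2:2,r3:Add2,r4:3,r5:6
c3: CDB Add1=3; issue ADD r2<-Add1 | r0:3,r1:3,r2:Add1,r3:Add2,r4:3,r5:6
c4: CDB Add2=4; issue ADD r5<-Add2 | r0:3,r1:3,r2:Add1,r3:4,r4:3,r5:Add2
c5: stall | r0:3,r1:3,r2:Add1,r3:4,r4:3,r5:Add2
c6: CDB Add1=10; issue ADD r5<-Add1 | r0:3,r1:3,r2:10,r3:4,r4:3,r5:Add1

STATUS = VALUE 10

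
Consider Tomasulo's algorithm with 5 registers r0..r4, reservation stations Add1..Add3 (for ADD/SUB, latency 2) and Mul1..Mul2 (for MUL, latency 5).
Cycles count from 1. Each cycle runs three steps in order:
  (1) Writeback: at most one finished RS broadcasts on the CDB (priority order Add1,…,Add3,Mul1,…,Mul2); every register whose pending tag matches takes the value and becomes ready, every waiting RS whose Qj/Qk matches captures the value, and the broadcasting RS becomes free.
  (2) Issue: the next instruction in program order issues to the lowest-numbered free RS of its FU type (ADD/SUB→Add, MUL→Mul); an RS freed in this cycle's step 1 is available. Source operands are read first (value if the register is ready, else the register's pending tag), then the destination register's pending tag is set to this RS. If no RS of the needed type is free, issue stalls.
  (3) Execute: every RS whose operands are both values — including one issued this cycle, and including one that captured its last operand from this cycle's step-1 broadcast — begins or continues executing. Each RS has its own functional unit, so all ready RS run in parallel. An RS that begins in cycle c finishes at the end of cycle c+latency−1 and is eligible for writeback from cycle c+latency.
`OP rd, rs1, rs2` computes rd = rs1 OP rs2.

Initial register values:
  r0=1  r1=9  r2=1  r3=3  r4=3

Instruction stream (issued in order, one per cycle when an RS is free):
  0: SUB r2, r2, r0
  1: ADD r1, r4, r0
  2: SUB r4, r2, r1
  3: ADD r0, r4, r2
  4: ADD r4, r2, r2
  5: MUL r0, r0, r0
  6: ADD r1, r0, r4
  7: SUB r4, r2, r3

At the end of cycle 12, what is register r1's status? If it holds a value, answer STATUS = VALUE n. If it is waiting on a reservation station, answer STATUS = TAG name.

STATUS = TAG Add1

cycle 1: issue SUB r2<-Add1 // r0:1,r1:9,r2:Add1,r3:3,r4:3
cycle 2: issue ADD r1<-Add2 // r0:1,r1:Add2,r2:Add1,r3:3,r4:3
cycle 3: CDB Add1=0; issue SUB r4<-Add1 // r0:1,r1:Add2,r2:0,r3:3,r4:Add1
cycle 4: CDB Add2=4; issue ADD r0<-Add2 // r0:Add2,r1:4,r2:0,r3:3,r4:Add1
cycle 5: issue ADD r4<-Add3 // r0:Add2,r1:4,r2:0,r3:3,r4:Add3
cycle 6: CDB Add1=-4; issue MUL r0<-Mul1 // r0:Mul1,r1:4,r2:0,r3:3,r4:Add3
cycle 7: CDB Add3=0; issue ADD r1<-Add1 // r0:Mul1,r1:Add1,r2:0,r3:3,r4:0
cycle 8: CDB Add2=-4; issue SUB r4<-Add2 // r0:Mul1,r1:Add1,r2:0,r3:3,r4:Add2
cycle 9: - // r0:Mul1,r1:Add1,r2:0,r3:3,r4:Add2
cycle 10: CDB Add2=-3 // r0:Mul1,r1:Add1,r2:0,r3:3,r4:-3
cycle 11: - // r0:Mul1,r1:Add1,r2:0,r3:3,r4:-3
cycle 12: - // r0:Mul1,r1:Add1,r2:0,r3:3,r4:-3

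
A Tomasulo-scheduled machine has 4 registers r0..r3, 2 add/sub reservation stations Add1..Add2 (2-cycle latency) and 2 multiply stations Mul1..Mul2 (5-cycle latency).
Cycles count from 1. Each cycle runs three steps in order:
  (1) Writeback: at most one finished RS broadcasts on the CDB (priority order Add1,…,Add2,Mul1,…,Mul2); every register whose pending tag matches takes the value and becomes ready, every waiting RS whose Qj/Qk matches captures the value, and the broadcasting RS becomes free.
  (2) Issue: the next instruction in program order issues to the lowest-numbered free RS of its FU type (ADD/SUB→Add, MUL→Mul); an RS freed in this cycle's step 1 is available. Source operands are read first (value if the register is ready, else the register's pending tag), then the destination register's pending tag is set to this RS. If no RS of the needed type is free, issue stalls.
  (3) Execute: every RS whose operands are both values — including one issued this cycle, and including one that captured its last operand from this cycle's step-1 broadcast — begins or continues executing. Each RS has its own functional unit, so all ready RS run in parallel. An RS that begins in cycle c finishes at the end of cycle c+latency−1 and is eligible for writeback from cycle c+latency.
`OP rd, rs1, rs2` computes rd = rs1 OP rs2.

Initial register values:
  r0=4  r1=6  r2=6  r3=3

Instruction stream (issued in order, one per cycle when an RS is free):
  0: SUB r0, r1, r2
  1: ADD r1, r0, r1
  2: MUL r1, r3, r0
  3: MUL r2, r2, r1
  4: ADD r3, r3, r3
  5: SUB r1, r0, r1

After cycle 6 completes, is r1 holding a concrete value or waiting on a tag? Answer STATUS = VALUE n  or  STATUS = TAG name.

  c1: issue SUB r0<-Add1  regs: r0:Add1,r1:6,r2:6,r3:3
  c2: issue ADD r1<-Add2  regs: r0:Add1,r1:Add2,r2:6,r3:3
  c3: CDB Add1=0; issue MUL r1<-Mul1  regs: r0:0,r1:Mul1,r2:6,r3:3
  c4: issue MUL r2<-Mul2  regs: r0:0,r1:Mul1,r2:Mul2,r3:3
  c5: CDB Add2=6; issue ADD r3<-Add1  regs: r0:0,r1:Mul1,r2:Mul2,r3:Add1
  c6: issue SUB r1<-Add2  regs: r0:0,r1:Add2,r2:Mul2,r3:Add1

STATUS = TAG Add2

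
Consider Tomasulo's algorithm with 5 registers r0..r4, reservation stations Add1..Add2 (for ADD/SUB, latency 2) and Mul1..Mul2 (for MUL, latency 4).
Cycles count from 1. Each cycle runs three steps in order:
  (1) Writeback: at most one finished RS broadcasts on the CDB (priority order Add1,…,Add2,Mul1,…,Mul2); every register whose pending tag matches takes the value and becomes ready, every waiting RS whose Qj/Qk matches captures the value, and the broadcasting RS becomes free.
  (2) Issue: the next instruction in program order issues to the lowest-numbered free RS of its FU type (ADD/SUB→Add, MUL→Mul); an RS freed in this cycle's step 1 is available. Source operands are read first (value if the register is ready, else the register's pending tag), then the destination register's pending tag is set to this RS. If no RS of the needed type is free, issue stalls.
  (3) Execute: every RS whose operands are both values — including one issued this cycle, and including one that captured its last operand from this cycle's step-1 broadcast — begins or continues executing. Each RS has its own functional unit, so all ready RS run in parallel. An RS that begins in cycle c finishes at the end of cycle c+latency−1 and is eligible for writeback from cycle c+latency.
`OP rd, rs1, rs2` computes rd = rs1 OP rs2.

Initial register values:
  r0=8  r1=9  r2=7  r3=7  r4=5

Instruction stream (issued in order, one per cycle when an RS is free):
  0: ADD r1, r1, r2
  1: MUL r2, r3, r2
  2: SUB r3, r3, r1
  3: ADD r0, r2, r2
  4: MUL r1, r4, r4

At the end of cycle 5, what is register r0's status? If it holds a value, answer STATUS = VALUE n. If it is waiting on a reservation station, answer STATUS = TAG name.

STATUS = TAG Add2

c1: issue ADD r1<-Add1 | r0:8,r1:Add1,r2:7,r3:7,r4:5
c2: issue MUL r2<-Mul1 | r0:8,r1:Add1,r2:Mul1,r3:7,r4:5
c3: CDB Add1=16; issue SUB r3<-Add1 | r0:8,r1:16,r2:Mul1,r3:Add1,r4:5
c4: issue ADD r0<-Add2 | r0:Add2,r1:16,r2:Mul1,r3:Add1,r4:5
c5: CDB Add1=-9; issue MUL r1<-Mul2 | r0:Add2,r1:Mul2,r2:Mul1,r3:-9,r4:5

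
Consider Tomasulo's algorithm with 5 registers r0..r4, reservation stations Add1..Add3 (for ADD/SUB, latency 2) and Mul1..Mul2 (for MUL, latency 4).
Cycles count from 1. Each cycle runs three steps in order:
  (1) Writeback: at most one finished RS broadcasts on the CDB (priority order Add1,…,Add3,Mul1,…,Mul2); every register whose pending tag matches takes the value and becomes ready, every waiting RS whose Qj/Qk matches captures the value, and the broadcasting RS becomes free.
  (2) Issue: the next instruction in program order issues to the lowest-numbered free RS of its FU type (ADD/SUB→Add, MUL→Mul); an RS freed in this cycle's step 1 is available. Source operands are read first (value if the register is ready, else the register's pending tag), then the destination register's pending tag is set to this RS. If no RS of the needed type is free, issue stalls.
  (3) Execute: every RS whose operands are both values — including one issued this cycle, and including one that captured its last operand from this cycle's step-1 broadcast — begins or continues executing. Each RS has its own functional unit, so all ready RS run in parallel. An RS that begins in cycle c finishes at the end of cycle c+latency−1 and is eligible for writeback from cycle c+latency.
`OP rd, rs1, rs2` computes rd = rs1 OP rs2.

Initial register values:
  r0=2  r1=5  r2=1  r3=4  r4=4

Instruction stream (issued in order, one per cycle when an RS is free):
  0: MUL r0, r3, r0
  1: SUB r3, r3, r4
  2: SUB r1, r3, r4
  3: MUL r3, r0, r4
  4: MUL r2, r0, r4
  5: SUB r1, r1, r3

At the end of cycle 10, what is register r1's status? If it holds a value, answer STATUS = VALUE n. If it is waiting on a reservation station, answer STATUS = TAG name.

  c1: issue MUL r0<-Mul1  regs: r0:Mul1,r1:5,r2:1,r3:4,r4:4
  c2: issue SUB r3<-Add1  regs: r0:Mul1,r1:5,r2:1,r3:Add1,r4:4
  c3: issue SUB r1<-Add2  regs: r0:Mul1,r1:Add2,r2:1,r3:Add1,r4:4
  c4: CDB Add1=0; issue MUL r3<-Mul2  regs: r0:Mul1,r1:Add2,r2:1,r3:Mul2,r4:4
  c5: CDB Mul1=8; issue MUL r2<-Mul1  regs: r0:8,r1:Add2,r2:Mul1,r3:Mul2,r4:4
  c6: CDB Add2=-4; issue SUB r1<-Add1  regs: r0:8,r1:Add1,r2:Mul1,r3:Mul2,r4:4
  c7: -  regs: r0:8,r1:Add1,r2:Mul1,r3:Mul2,r4:4
  c8: -  regs: r0:8,r1:Add1,r2:Mul1,r3:Mul2,r4:4
  c9: CDB Mul1=32  regs: r0:8,r1:Add1,r2:32,r3:Mul2,r4:4
  c10: CDB Mul2=32  regs: r0:8,r1:Add1,r2:32,r3:32,r4:4

STATUS = TAG Add1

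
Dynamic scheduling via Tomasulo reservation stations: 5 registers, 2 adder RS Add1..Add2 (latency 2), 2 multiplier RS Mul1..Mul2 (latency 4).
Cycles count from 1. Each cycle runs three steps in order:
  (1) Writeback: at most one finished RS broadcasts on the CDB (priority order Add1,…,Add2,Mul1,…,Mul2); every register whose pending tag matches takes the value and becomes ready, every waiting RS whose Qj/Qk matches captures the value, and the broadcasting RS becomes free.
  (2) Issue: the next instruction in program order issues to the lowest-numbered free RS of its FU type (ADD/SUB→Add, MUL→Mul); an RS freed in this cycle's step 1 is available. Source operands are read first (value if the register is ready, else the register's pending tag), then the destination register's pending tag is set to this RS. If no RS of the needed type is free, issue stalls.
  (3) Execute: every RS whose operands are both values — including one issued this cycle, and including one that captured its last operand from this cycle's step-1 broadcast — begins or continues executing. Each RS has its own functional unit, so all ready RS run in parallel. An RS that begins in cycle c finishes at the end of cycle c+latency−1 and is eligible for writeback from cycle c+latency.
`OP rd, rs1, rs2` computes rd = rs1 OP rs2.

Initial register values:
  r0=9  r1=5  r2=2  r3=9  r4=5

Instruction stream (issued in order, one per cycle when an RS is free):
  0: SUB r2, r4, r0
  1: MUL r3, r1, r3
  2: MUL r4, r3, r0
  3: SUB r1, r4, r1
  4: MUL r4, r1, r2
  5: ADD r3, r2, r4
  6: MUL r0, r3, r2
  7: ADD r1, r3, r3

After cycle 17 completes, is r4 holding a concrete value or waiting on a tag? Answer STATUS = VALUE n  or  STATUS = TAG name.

STATUS = VALUE -1600

c1: issue SUB r2<-Add1 | r0:9,r1:5,r2:Add1,r3:9,r4:5
c2: issue MUL r3<-Mul1 | r0:9,r1:5,r2:Add1,r3:Mul1,r4:5
c3: CDB Add1=-4; issue MUL r4<-Mul2 | r0:9,r1:5,r2:-4,r3:Mul1,r4:Mul2
c4: issue SUB r1<-Add1 | r0:9,r1:Add1,r2:-4,r3:Mul1,r4:Mul2
c5: stall | r0:9,r1:Add1,r2:-4,r3:Mul1,r4:Mul2
c6: CDB Mul1=45; issue MUL r4<-Mul1 | r0:9,r1:Add1,r2:-4,r3:45,r4:Mul1
c7: issue ADD r3<-Add2 | r0:9,r1:Add1,r2:-4,r3:Add2,r4:Mul1
c8: stall | r0:9,r1:Add1,r2:-4,r3:Add2,r4:Mul1
c9: stall | r0:9,r1:Add1,r2:-4,r3:Add2,r4:Mul1
c10: CDB Mul2=405; issue MUL r0<-Mul2 | r0:Mul2,r1:Add1,r2:-4,r3:Add2,r4:Mul1
c11: stall | r0:Mul2,r1:Add1,r2:-4,r3:Add2,r4:Mul1
c12: CDB Add1=400; issue ADD r1<-Add1 | r0:Mul2,r1:Add1,r2:-4,r3:Add2,r4:Mul1
c13: - | r0:Mul2,r1:Add1,r2:-4,r3:Add2,r4:Mul1
c14: - | r0:Mul2,r1:Add1,r2:-4,r3:Add2,r4:Mul1
c15: - | r0:Mul2,r1:Add1,r2:-4,r3:Add2,r4:Mul1
c16: CDB Mul1=-1600 | r0:Mul2,r1:Add1,r2:-4,r3:Add2,r4:-1600
c17: - | r0:Mul2,r1:Add1,r2:-4,r3:Add2,r4:-1600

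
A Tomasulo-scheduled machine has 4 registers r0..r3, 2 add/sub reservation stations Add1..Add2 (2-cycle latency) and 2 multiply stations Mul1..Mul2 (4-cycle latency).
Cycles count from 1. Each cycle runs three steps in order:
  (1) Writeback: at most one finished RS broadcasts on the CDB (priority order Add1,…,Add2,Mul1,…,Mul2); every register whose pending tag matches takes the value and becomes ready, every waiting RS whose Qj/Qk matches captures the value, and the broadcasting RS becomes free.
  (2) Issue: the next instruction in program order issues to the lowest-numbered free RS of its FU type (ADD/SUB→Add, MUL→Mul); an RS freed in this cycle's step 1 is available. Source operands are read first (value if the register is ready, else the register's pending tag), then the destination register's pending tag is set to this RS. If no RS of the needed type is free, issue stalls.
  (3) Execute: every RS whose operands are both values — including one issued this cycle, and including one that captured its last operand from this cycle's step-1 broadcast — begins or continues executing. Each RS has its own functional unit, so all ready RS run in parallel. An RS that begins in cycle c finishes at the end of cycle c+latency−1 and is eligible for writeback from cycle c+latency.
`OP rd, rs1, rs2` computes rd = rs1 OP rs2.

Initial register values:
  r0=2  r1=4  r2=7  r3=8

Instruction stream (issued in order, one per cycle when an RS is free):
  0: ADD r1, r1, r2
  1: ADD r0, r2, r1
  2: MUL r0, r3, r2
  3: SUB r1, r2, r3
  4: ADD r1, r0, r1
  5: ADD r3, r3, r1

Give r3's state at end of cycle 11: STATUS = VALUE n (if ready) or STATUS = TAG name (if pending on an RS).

  c1: issue ADD r1<-Add1  regs: r0:2,r1:Add1,r2:7,r3:8
  c2: issue ADD r0<-Add2  regs: r0:Add2,r1:Add1,r2:7,r3:8
  c3: CDB Add1=11; issue MUL r0<-Mul1  regs: r0:Mul1,r1:11,r2:7,r3:8
  c4: issue SUB r1<-Add1  regs: r0:Mul1,r1:Add1,r2:7,r3:8
  c5: CDB Add2=18; issue ADD r1<-Add2  regs: r0:Mul1,r1:Add2,r2:7,r3:8
  c6: CDB Add1=-1; issue ADD r3<-Add1  regs: r0:Mul1,r1:Add2,r2:7,r3:Add1
  c7: CDB Mul1=56  regs: r0:56,r1:Add2,r2:7,r3:Add1
  c8: -  regs: r0:56,r1:Add2,r2:7,r3:Add1
  c9: CDB Add2=55  regs: r0:56,r1:55,r2:7,r3:Add1
  c10: -  regs: r0:56,r1:55,r2:7,r3:Add1
  c11: CDB Add1=63  regs: r0:56,r1:55,r2:7,r3:63

STATUS = VALUE 63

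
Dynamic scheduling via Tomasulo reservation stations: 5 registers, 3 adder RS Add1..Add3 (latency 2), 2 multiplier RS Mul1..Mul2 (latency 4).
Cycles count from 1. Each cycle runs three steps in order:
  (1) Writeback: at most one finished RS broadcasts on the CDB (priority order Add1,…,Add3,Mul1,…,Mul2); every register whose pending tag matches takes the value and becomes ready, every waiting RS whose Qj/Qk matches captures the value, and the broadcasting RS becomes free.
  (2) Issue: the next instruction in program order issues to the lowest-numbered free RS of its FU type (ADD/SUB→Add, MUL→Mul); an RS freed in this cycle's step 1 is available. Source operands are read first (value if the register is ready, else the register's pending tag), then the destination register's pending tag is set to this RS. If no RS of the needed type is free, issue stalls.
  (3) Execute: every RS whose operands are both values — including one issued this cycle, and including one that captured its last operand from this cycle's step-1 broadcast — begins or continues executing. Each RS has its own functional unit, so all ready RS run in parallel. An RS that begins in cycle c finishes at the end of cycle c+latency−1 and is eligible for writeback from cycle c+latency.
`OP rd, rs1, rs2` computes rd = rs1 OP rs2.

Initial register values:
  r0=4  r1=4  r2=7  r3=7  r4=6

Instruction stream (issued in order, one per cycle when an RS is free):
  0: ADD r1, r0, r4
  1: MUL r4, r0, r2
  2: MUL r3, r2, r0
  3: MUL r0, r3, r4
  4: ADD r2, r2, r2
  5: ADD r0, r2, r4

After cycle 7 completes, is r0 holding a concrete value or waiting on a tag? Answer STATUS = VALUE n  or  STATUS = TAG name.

STATUS = TAG Mul1

cycle 1: issue ADD r1<-Add1 // r0:4,r1:Add1,r2:7,r3:7,r4:6
cycle 2: issue MUL r4<-Mul1 // r0:4,r1:Add1,r2:7,r3:7,r4:Mul1
cycle 3: CDB Add1=10; issue MUL r3<-Mul2 // r0:4,r1:10,r2:7,r3:Mul2,r4:Mul1
cycle 4: stall // r0:4,r1:10,r2:7,r3:Mul2,r4:Mul1
cycle 5: stall // r0:4,r1:10,r2:7,r3:Mul2,r4:Mul1
cycle 6: CDB Mul1=28; issue MUL r0<-Mul1 // r0:Mul1,r1:10,r2:7,r3:Mul2,r4:28
cycle 7: CDB Mul2=28; issue ADD r2<-Add1 // r0:Mul1,r1:10,r2:Add1,r3:28,r4:28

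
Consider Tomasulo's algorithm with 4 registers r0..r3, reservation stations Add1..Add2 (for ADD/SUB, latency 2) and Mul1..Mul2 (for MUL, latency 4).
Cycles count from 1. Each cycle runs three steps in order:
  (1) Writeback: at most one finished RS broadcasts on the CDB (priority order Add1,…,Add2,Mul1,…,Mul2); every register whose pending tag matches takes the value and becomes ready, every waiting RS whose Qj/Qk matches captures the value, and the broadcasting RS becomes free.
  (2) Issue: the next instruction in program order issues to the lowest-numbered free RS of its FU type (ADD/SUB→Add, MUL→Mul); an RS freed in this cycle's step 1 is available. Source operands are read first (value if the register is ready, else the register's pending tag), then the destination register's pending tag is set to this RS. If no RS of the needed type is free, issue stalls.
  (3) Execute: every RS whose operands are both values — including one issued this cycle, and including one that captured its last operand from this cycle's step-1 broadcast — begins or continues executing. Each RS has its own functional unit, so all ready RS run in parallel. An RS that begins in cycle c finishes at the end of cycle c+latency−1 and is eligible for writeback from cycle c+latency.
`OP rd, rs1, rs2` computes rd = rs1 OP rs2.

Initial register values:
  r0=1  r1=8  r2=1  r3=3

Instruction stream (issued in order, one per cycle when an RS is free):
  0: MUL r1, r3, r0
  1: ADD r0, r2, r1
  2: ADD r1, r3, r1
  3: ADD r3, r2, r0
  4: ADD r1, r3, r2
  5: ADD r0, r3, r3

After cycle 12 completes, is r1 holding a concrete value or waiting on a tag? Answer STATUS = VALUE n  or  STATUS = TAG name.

cycle 1: issue MUL r1<-Mul1 // r0:1,r1:Mul1,r2:1,r3:3
cycle 2: issue ADD r0<-Add1 // r0:Add1,r1:Mul1,r2:1,r3:3
cycle 3: issue ADD r1<-Add2 // r0:Add1,r1:Add2,r2:1,r3:3
cycle 4: stall // r0:Add1,r1:Add2,r2:1,r3:3
cycle 5: CDB Mul1=3; stall // r0:Add1,r1:Add2,r2:1,r3:3
cycle 6: stall // r0:Add1,r1:Add2,r2:1,r3:3
cycle 7: CDB Add1=4; issue ADD r3<-Add1 // r0:4,r1:Add2,r2:1,r3:Add1
cycle 8: CDB Add2=6; issue ADD r1<-Add2 // r0:4,r1:Add2,r2:1,r3:Add1
cycle 9: CDB Add1=5; issue ADD r0<-Add1 // r0:Add1,r1:Add2,r2:1,r3:5
cycle 10: - // r0:Add1,r1:Add2,r2:1,r3:5
cycle 11: CDB Add1=10 // r0:10,r1:Add2,r2:1,r3:5
cycle 12: CDB Add2=6 // r0:10,r1:6,r2:1,r3:5

STATUS = VALUE 6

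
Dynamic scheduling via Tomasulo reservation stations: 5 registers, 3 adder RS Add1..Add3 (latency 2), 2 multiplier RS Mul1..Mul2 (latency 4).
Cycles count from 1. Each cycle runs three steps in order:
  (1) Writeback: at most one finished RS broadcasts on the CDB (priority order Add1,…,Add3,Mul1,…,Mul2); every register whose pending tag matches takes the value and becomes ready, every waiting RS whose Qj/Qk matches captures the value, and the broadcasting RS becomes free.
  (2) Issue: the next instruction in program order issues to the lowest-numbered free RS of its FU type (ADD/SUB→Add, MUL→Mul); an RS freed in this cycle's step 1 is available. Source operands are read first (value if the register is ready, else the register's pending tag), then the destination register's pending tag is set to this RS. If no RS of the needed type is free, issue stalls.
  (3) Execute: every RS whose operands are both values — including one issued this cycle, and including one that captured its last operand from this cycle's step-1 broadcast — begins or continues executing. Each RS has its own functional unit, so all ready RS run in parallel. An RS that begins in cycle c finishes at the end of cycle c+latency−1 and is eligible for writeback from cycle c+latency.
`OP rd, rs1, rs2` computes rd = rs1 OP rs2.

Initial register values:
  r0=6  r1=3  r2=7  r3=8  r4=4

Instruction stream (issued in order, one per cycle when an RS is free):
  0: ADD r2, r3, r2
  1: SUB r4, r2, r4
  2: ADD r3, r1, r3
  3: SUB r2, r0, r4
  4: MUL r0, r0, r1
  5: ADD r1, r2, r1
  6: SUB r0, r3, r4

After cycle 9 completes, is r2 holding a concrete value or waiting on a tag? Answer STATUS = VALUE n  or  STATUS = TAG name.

STATUS = VALUE -5

cycle 1: issue ADD r2<-Add1 // r0:6,r1:3,r2:Add1,r3:8,r4:4
cycle 2: issue SUB r4<-Add2 // r0:6,r1:3,r2:Add1,r3:8,r4:Add2
cycle 3: CDB Add1=15; issue ADD r3<-Add1 // r0:6,r1:3,r2:15,r3:Add1,r4:Add2
cycle 4: issue SUB r2<-Add3 // r0:6,r1:3,r2:Add3,r3:Add1,r4:Add2
cycle 5: CDB Add1=11; issue MUL r0<-Mul1 // r0:Mul1,r1:3,r2:Add3,r3:11,r4:Add2
cycle 6: CDB Add2=11; issue ADD r1<-Add1 // r0:Mul1,r1:Add1,r2:Add3,r3:11,r4:11
cycle 7: issue SUB r0<-Add2 // r0:Add2,r1:Add1,r2:Add3,r3:11,r4:11
cycle 8: CDB Add3=-5 // r0:Add2,r1:Add1,r2:-5,r3:11,r4:11
cycle 9: CDB Add2=0 // r0:0,r1:Add1,r2:-5,r3:11,r4:11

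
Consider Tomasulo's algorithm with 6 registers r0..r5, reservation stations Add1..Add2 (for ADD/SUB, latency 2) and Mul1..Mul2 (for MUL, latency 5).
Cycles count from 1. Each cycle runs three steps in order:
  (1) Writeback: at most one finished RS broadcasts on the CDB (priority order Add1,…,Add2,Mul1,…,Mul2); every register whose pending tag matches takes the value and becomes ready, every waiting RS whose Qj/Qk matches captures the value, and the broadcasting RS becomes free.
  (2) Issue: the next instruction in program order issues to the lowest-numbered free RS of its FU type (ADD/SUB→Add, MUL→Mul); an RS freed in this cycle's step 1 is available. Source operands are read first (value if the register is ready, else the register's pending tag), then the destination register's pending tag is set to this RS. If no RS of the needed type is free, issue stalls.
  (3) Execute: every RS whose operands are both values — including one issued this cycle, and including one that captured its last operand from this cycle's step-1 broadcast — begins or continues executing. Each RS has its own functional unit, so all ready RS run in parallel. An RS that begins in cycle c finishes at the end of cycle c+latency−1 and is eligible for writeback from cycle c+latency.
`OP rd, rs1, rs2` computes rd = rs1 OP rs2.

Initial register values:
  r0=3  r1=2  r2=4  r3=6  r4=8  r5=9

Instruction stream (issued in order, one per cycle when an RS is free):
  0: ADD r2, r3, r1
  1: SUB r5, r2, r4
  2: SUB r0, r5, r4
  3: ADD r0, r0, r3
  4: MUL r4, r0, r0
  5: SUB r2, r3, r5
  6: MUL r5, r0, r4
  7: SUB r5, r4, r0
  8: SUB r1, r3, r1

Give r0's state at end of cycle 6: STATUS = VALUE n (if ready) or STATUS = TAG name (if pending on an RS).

STATUS = TAG Add2

c1: issue ADD r2<-Add1 | r0:3,r1:2,r2:Add1,r3:6,r4:8,r5:9
c2: issue SUB r5<-Add2 | r0:3,r1:2,r2:Add1,r3:6,r4:8,r5:Add2
c3: CDB Add1=8; issue SUB r0<-Add1 | r0:Add1,r1:2,r2:8,r3:6,r4:8,r5:Add2
c4: stall | r0:Add1,r1:2,r2:8,r3:6,r4:8,r5:Add2
c5: CDB Add2=0; issue ADD r0<-Add2 | r0:Add2,r1:2,r2:8,r3:6,r4:8,r5:0
c6: issue MUL r4<-Mul1 | r0:Add2,r1:2,r2:8,r3:6,r4:Mul1,r5:0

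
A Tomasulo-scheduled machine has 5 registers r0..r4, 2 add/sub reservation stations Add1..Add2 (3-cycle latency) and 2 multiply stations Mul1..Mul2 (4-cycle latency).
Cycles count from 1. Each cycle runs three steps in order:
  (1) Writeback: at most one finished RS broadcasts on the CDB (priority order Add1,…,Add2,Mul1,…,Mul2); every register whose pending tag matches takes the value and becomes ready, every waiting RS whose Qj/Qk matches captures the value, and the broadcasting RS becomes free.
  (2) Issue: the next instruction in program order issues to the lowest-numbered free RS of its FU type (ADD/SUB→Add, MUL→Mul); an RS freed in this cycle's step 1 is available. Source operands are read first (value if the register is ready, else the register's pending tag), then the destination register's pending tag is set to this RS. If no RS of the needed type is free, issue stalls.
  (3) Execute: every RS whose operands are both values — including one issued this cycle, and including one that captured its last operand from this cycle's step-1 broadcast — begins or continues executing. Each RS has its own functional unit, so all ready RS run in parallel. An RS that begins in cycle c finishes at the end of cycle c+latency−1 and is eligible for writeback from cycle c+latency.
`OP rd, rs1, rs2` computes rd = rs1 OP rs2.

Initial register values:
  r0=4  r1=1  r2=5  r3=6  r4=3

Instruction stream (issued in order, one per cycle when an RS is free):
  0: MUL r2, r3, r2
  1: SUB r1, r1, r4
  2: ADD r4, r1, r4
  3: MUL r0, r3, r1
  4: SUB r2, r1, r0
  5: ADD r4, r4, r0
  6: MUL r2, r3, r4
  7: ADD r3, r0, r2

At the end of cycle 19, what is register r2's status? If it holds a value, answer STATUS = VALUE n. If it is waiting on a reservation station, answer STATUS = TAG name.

c1: issue MUL r2<-Mul1 | r0:4,r1:1,r2:Mul1,r3:6,r4:3
c2: issue SUB r1<-Add1 | r0:4,r1:Add1,r2:Mul1,r3:6,r4:3
c3: issue ADD r4<-Add2 | r0:4,r1:Add1,r2:Mul1,r3:6,r4:Add2
c4: issue MUL r0<-Mul2 | r0:Mul2,r1:Add1,r2:Mul1,r3:6,r4:Add2
c5: CDB Add1=-2; issue SUB r2<-Add1 | r0:Mul2,r1:-2,r2:Add1,r3:6,r4:Add2
c6: CDB Mul1=30; stall | r0:Mul2,r1:-2,r2:Add1,r3:6,r4:Add2
c7: stall | r0:Mul2,r1:-2,r2:Add1,r3:6,r4:Add2
c8: CDB Add2=1; issue ADD r4<-Add2 | r0:Mul2,r1:-2,r2:Add1,r3:6,r4:Add2
c9: CDB Mul2=-12; issue MUL r2<-Mul1 | r0:-12,r1:-2,r2:Mul1,r3:6,r4:Add2
c10: stall | r0:-12,r1:-2,r2:Mul1,r3:6,r4:Add2
c11: stall | r0:-12,r1:-2,r2:Mul1,r3:6,r4:Add2
c12: CDB Add1=10; issue ADD r3<-Add1 | r0:-12,r1:-2,r2:Mul1,r3:Add1,r4:Add2
c13: CDB Add2=-11 | r0:-12,r1:-2,r2:Mul1,r3:Add1,r4:-11
c14: - | r0:-12,r1:-2,r2:Mul1,r3:Add1,r4:-11
c15: - | r0:-12,r1:-2,r2:Mul1,r3:Add1,r4:-11
c16: - | r0:-12,r1:-2,r2:Mul1,r3:Add1,r4:-11
c17: CDB Mul1=-66 | r0:-12,r1:-2,r2:-66,r3:Add1,r4:-11
c18: - | r0:-12,r1:-2,r2:-66,r3:Add1,r4:-11
c19: - | r0:-12,r1:-2,r2:-66,r3:Add1,r4:-11

STATUS = VALUE -66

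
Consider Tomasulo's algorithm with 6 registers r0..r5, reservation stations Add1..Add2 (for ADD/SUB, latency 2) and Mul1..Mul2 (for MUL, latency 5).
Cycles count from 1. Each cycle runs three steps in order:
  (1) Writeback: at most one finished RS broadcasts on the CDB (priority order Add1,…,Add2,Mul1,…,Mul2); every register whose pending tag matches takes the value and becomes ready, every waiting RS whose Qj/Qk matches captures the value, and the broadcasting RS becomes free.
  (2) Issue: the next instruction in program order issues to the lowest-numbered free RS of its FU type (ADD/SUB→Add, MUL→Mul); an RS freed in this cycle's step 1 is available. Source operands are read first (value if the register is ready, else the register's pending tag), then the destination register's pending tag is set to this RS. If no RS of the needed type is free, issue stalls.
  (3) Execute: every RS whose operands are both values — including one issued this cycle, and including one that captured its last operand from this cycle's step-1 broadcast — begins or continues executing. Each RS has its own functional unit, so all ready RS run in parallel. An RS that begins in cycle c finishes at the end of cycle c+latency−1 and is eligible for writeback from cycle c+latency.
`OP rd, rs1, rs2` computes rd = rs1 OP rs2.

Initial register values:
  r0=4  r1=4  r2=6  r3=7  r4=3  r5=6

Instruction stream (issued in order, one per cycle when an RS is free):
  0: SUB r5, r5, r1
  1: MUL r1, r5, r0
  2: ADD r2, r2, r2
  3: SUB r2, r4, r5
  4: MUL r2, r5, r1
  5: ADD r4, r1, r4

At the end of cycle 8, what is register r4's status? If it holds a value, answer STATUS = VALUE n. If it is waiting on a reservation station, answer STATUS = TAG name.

STATUS = TAG Add1

  c1: issue SUB r5<-Add1  regs: r0:4,r1:4,r2:6,r3:7,r4:3,r5:Add1
  c2: issue MUL r1<-Mul1  regs: r0:4,r1:Mul1,r2:6,r3:7,r4:3,r5:Add1
  c3: CDB Add1=2; issue ADD r2<-Add1  regs: r0:4,r1:Mul1,r2:Add1,r3:7,r4:3,r5:2
  c4: issue SUB r2<-Add2  regs: r0:4,r1:Mul1,r2:Add2,r3:7,r4:3,r5:2
  c5: CDB Add1=12; issue MUL r2<-Mul2  regs: r0:4,r1:Mul1,r2:Mul2,r3:7,r4:3,r5:2
  c6: CDB Add2=1; issue ADD r4<-Add1  regs: r0:4,r1:Mul1,r2:Mul2,r3:7,r4:Add1,r5:2
  c7: -  regs: r0:4,r1:Mul1,r2:Mul2,r3:7,r4:Add1,r5:2
  c8: CDB Mul1=8  regs: r0:4,r1:8,r2:Mul2,r3:7,r4:Add1,r5:2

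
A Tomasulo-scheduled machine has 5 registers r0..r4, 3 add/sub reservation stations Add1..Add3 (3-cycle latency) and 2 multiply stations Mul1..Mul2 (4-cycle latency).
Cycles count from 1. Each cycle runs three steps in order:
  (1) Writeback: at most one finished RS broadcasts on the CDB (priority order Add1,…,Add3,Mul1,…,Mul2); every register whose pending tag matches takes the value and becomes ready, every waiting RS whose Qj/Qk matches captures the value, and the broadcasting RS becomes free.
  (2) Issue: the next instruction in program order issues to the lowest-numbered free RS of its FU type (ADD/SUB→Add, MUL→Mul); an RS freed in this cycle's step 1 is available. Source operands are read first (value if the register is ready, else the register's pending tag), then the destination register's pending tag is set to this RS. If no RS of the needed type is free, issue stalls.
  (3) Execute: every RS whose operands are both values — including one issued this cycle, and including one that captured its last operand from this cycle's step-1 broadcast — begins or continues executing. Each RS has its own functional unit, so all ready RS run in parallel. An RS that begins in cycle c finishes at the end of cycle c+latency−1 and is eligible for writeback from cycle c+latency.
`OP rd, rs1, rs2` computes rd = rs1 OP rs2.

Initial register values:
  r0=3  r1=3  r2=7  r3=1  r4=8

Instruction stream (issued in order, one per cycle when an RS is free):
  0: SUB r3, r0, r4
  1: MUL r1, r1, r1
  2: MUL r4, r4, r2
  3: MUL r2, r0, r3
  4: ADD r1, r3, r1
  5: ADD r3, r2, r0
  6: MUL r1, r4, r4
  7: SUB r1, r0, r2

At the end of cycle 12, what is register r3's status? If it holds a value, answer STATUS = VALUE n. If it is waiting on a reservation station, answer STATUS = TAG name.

c1: issue SUB r3<-Add1 | r0:3,r1:3,r2:7,r3:Add1,r4:8
c2: issue MUL r1<-Mul1 | r0:3,r1:Mul1,r2:7,r3:Add1,r4:8
c3: issue MUL r4<-Mul2 | r0:3,r1:Mul1,r2:7,r3:Add1,r4:Mul2
c4: CDB Add1=-5; stall | r0:3,r1:Mul1,r2:7,r3:-5,r4:Mul2
c5: stall | r0:3,r1:Mul1,r2:7,r3:-5,r4:Mul2
c6: CDB Mul1=9; issue MUL r2<-Mul1 | r0:3,r1:9,r2:Mul1,r3:-5,r4:Mul2
c7: CDB Mul2=56; issue ADD r1<-Add1 | r0:3,r1:Add1,r2:Mul1,r3:-5,r4:56
c8: issue ADD r3<-Add2 | r0:3,r1:Add1,r2:Mul1,r3:Add2,r4:56
c9: issue MUL r1<-Mul2 | r0:3,r1:Mul2,r2:Mul1,r3:Add2,r4:56
c10: CDB Add1=4; issue SUB r1<-Add1 | r0:3,r1:Add1,r2:Mul1,r3:Add2,r4:56
c11: CDB Mul1=-15 | r0:3,r1:Add1,r2:-15,r3:Add2,r4:56
c12: - | r0:3,r1:Add1,r2:-15,r3:Add2,r4:56

STATUS = TAG Add2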